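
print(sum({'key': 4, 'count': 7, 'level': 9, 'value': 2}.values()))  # 22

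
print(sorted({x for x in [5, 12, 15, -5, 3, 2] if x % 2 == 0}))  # [2, 12]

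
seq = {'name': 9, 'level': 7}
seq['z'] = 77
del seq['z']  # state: {'name': 9, 'level': 7}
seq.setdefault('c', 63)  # 63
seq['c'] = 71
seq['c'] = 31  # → {'name': 9, 'level': 7, 'c': 31}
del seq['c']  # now {'name': 9, 'level': 7}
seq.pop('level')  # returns 7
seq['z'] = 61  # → {'name': 9, 'z': 61}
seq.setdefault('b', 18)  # 18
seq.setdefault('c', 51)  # 51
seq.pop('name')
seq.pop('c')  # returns 51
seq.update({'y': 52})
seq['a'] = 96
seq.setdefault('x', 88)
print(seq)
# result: {'z': 61, 'b': 18, 'y': 52, 'a': 96, 'x': 88}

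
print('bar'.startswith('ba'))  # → True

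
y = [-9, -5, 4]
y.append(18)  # [-9, -5, 4, 18]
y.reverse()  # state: [18, 4, -5, -9]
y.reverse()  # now [-9, -5, 4, 18]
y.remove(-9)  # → [-5, 4, 18]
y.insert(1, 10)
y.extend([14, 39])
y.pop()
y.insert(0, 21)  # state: [21, -5, 10, 4, 18, 14]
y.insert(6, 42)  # [21, -5, 10, 4, 18, 14, 42]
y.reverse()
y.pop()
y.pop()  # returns -5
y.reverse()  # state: [10, 4, 18, 14, 42]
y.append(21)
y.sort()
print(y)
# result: [4, 10, 14, 18, 21, 42]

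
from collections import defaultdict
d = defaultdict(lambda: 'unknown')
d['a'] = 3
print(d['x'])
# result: unknown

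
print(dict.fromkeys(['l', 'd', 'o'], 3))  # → {'l': 3, 'd': 3, 'o': 3}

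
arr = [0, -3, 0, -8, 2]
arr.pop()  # 2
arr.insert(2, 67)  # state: [0, -3, 67, 0, -8]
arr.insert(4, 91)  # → [0, -3, 67, 0, 91, -8]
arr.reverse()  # [-8, 91, 0, 67, -3, 0]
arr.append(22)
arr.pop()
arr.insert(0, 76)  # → [76, -8, 91, 0, 67, -3, 0]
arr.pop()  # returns 0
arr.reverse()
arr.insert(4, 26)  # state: [-3, 67, 0, 91, 26, -8, 76]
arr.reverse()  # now [76, -8, 26, 91, 0, 67, -3]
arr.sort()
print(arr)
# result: [-8, -3, 0, 26, 67, 76, 91]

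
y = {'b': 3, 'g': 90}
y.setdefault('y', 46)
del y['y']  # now {'b': 3, 'g': 90}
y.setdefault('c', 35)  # 35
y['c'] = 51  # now {'b': 3, 'g': 90, 'c': 51}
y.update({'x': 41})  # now {'b': 3, 'g': 90, 'c': 51, 'x': 41}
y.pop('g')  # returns 90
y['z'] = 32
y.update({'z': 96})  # {'b': 3, 'c': 51, 'x': 41, 'z': 96}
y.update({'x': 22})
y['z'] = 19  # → {'b': 3, 'c': 51, 'x': 22, 'z': 19}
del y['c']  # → {'b': 3, 'x': 22, 'z': 19}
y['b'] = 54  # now {'b': 54, 'x': 22, 'z': 19}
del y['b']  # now {'x': 22, 'z': 19}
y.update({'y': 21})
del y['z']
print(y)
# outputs {'x': 22, 'y': 21}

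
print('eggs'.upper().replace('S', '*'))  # EGG*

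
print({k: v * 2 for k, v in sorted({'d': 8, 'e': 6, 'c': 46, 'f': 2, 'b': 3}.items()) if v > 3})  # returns {'c': 92, 'd': 16, 'e': 12}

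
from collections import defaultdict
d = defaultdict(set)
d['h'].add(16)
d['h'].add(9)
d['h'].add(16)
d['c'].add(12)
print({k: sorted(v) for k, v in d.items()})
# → {'h': [9, 16], 'c': [12]}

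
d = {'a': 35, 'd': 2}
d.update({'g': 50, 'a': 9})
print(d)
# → {'a': 9, 'd': 2, 'g': 50}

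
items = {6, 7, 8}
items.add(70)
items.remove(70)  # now {6, 7, 8}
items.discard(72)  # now {6, 7, 8}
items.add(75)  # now {6, 7, 8, 75}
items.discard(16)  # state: {6, 7, 8, 75}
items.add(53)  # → {6, 7, 8, 53, 75}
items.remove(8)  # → {6, 7, 53, 75}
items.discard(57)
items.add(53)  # {6, 7, 53, 75}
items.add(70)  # {6, 7, 53, 70, 75}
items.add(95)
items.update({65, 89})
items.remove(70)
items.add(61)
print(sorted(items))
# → [6, 7, 53, 61, 65, 75, 89, 95]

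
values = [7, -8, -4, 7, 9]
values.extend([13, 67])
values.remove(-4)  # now [7, -8, 7, 9, 13, 67]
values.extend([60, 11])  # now [7, -8, 7, 9, 13, 67, 60, 11]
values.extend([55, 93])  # [7, -8, 7, 9, 13, 67, 60, 11, 55, 93]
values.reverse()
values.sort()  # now [-8, 7, 7, 9, 11, 13, 55, 60, 67, 93]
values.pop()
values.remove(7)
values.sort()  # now [-8, 7, 9, 11, 13, 55, 60, 67]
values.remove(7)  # [-8, 9, 11, 13, 55, 60, 67]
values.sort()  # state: [-8, 9, 11, 13, 55, 60, 67]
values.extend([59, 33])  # [-8, 9, 11, 13, 55, 60, 67, 59, 33]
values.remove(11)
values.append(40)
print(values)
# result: [-8, 9, 13, 55, 60, 67, 59, 33, 40]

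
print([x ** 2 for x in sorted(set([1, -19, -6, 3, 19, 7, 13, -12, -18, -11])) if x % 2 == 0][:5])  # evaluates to [324, 144, 36]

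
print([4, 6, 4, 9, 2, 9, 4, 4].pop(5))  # 9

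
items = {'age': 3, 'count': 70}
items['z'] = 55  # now {'age': 3, 'count': 70, 'z': 55}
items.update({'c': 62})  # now {'age': 3, 'count': 70, 'z': 55, 'c': 62}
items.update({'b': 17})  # {'age': 3, 'count': 70, 'z': 55, 'c': 62, 'b': 17}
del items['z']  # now {'age': 3, 'count': 70, 'c': 62, 'b': 17}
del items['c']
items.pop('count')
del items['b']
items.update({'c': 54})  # {'age': 3, 'c': 54}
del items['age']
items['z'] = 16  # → {'c': 54, 'z': 16}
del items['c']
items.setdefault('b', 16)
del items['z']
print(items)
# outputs {'b': 16}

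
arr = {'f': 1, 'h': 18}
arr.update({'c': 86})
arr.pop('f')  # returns 1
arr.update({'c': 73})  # {'h': 18, 'c': 73}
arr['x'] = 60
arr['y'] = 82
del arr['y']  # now {'h': 18, 'c': 73, 'x': 60}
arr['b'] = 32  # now {'h': 18, 'c': 73, 'x': 60, 'b': 32}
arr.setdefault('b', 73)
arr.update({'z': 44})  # {'h': 18, 'c': 73, 'x': 60, 'b': 32, 'z': 44}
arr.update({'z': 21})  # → {'h': 18, 'c': 73, 'x': 60, 'b': 32, 'z': 21}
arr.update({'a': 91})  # {'h': 18, 'c': 73, 'x': 60, 'b': 32, 'z': 21, 'a': 91}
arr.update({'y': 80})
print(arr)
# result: {'h': 18, 'c': 73, 'x': 60, 'b': 32, 'z': 21, 'a': 91, 'y': 80}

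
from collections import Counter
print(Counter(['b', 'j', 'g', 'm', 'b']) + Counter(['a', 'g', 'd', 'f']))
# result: Counter({'b': 2, 'g': 2, 'j': 1, 'm': 1, 'a': 1, 'd': 1, 'f': 1})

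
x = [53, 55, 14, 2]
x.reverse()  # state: [2, 14, 55, 53]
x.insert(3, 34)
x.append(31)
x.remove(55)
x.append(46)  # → [2, 14, 34, 53, 31, 46]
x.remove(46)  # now [2, 14, 34, 53, 31]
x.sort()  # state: [2, 14, 31, 34, 53]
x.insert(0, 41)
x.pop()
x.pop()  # 34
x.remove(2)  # [41, 14, 31]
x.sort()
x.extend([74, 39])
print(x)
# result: [14, 31, 41, 74, 39]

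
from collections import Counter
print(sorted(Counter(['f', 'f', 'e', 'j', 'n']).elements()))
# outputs ['e', 'f', 'f', 'j', 'n']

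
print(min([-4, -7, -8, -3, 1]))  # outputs -8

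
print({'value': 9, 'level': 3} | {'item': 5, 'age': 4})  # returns {'value': 9, 'level': 3, 'item': 5, 'age': 4}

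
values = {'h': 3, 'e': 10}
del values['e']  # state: {'h': 3}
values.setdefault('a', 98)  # 98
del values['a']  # {'h': 3}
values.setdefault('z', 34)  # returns 34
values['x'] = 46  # {'h': 3, 'z': 34, 'x': 46}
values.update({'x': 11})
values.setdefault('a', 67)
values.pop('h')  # 3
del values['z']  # {'x': 11, 'a': 67}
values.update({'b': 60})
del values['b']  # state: {'x': 11, 'a': 67}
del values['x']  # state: {'a': 67}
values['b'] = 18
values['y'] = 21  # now {'a': 67, 'b': 18, 'y': 21}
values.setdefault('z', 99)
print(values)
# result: {'a': 67, 'b': 18, 'y': 21, 'z': 99}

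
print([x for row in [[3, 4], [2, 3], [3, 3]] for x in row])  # [3, 4, 2, 3, 3, 3]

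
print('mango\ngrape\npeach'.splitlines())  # ['mango', 'grape', 'peach']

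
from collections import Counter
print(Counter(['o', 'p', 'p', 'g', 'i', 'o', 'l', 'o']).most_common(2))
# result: [('o', 3), ('p', 2)]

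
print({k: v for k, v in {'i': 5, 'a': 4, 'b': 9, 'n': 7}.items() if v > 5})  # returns {'b': 9, 'n': 7}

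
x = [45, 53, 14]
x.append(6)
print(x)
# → [45, 53, 14, 6]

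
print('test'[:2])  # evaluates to te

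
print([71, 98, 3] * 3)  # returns [71, 98, 3, 71, 98, 3, 71, 98, 3]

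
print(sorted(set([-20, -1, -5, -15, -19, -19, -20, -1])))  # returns [-20, -19, -15, -5, -1]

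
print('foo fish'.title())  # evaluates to Foo Fish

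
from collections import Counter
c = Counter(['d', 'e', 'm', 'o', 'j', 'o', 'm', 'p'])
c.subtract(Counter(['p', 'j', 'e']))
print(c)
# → Counter({'m': 2, 'o': 2, 'd': 1, 'e': 0, 'j': 0, 'p': 0})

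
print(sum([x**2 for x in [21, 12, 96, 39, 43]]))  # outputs 13171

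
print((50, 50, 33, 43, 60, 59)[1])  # 50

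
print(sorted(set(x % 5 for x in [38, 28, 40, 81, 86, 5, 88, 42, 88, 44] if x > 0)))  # [0, 1, 2, 3, 4]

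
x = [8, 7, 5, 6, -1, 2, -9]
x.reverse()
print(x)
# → [-9, 2, -1, 6, 5, 7, 8]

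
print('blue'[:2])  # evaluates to bl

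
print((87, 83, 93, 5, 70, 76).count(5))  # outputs 1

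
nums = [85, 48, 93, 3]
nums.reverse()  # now [3, 93, 48, 85]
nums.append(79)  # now [3, 93, 48, 85, 79]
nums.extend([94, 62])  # [3, 93, 48, 85, 79, 94, 62]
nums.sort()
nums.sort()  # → [3, 48, 62, 79, 85, 93, 94]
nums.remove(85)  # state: [3, 48, 62, 79, 93, 94]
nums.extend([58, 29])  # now [3, 48, 62, 79, 93, 94, 58, 29]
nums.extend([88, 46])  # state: [3, 48, 62, 79, 93, 94, 58, 29, 88, 46]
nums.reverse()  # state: [46, 88, 29, 58, 94, 93, 79, 62, 48, 3]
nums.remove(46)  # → [88, 29, 58, 94, 93, 79, 62, 48, 3]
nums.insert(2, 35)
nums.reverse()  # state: [3, 48, 62, 79, 93, 94, 58, 35, 29, 88]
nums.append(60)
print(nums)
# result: [3, 48, 62, 79, 93, 94, 58, 35, 29, 88, 60]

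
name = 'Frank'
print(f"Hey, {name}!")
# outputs Hey, Frank!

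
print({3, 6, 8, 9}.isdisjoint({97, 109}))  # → True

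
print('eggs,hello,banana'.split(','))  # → ['eggs', 'hello', 'banana']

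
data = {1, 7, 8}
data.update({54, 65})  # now {1, 7, 8, 54, 65}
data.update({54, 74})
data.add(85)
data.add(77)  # {1, 7, 8, 54, 65, 74, 77, 85}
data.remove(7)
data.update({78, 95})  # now {1, 8, 54, 65, 74, 77, 78, 85, 95}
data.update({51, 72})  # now {1, 8, 51, 54, 65, 72, 74, 77, 78, 85, 95}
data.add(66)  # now {1, 8, 51, 54, 65, 66, 72, 74, 77, 78, 85, 95}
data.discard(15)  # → {1, 8, 51, 54, 65, 66, 72, 74, 77, 78, 85, 95}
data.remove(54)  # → {1, 8, 51, 65, 66, 72, 74, 77, 78, 85, 95}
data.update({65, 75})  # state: {1, 8, 51, 65, 66, 72, 74, 75, 77, 78, 85, 95}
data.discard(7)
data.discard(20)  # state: {1, 8, 51, 65, 66, 72, 74, 75, 77, 78, 85, 95}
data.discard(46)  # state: {1, 8, 51, 65, 66, 72, 74, 75, 77, 78, 85, 95}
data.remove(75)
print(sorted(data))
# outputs [1, 8, 51, 65, 66, 72, 74, 77, 78, 85, 95]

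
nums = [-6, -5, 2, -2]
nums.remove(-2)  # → [-6, -5, 2]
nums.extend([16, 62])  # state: [-6, -5, 2, 16, 62]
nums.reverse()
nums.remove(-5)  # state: [62, 16, 2, -6]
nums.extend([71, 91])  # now [62, 16, 2, -6, 71, 91]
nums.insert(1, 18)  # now [62, 18, 16, 2, -6, 71, 91]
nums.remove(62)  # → [18, 16, 2, -6, 71, 91]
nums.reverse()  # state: [91, 71, -6, 2, 16, 18]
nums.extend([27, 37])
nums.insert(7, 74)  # [91, 71, -6, 2, 16, 18, 27, 74, 37]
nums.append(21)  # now [91, 71, -6, 2, 16, 18, 27, 74, 37, 21]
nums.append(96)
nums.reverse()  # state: [96, 21, 37, 74, 27, 18, 16, 2, -6, 71, 91]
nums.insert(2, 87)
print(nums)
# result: [96, 21, 87, 37, 74, 27, 18, 16, 2, -6, 71, 91]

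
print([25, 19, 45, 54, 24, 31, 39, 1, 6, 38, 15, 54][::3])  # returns [25, 54, 39, 38]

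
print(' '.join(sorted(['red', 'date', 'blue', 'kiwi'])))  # blue date kiwi red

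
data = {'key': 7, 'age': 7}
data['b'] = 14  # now {'key': 7, 'age': 7, 'b': 14}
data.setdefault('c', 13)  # 13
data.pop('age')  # 7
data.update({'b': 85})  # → {'key': 7, 'b': 85, 'c': 13}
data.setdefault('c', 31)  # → 13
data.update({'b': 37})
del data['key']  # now {'b': 37, 'c': 13}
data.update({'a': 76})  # {'b': 37, 'c': 13, 'a': 76}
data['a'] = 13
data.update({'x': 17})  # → {'b': 37, 'c': 13, 'a': 13, 'x': 17}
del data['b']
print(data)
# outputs {'c': 13, 'a': 13, 'x': 17}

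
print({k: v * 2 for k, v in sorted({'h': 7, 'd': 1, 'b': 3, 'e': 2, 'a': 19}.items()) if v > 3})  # {'a': 38, 'h': 14}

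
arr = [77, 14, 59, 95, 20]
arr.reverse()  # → [20, 95, 59, 14, 77]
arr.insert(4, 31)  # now [20, 95, 59, 14, 31, 77]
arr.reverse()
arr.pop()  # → 20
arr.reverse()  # [95, 59, 14, 31, 77]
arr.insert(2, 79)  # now [95, 59, 79, 14, 31, 77]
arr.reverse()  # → [77, 31, 14, 79, 59, 95]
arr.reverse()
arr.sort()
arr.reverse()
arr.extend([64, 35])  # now [95, 79, 77, 59, 31, 14, 64, 35]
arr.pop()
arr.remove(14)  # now [95, 79, 77, 59, 31, 64]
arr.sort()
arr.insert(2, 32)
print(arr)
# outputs [31, 59, 32, 64, 77, 79, 95]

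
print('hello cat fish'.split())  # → ['hello', 'cat', 'fish']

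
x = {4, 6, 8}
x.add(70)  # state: {4, 6, 8, 70}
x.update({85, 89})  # {4, 6, 8, 70, 85, 89}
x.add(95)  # {4, 6, 8, 70, 85, 89, 95}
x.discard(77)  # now {4, 6, 8, 70, 85, 89, 95}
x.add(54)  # {4, 6, 8, 54, 70, 85, 89, 95}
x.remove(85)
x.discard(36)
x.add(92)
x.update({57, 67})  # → {4, 6, 8, 54, 57, 67, 70, 89, 92, 95}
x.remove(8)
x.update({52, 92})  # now {4, 6, 52, 54, 57, 67, 70, 89, 92, 95}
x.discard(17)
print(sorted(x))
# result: [4, 6, 52, 54, 57, 67, 70, 89, 92, 95]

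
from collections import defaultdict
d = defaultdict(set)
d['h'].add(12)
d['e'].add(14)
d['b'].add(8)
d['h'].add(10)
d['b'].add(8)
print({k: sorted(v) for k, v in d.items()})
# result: {'h': [10, 12], 'e': [14], 'b': [8]}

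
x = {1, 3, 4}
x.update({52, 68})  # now {1, 3, 4, 52, 68}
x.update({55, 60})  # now {1, 3, 4, 52, 55, 60, 68}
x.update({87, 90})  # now {1, 3, 4, 52, 55, 60, 68, 87, 90}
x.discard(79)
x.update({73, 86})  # {1, 3, 4, 52, 55, 60, 68, 73, 86, 87, 90}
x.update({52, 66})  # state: {1, 3, 4, 52, 55, 60, 66, 68, 73, 86, 87, 90}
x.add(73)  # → {1, 3, 4, 52, 55, 60, 66, 68, 73, 86, 87, 90}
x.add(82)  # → {1, 3, 4, 52, 55, 60, 66, 68, 73, 82, 86, 87, 90}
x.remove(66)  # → {1, 3, 4, 52, 55, 60, 68, 73, 82, 86, 87, 90}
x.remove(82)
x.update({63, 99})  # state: {1, 3, 4, 52, 55, 60, 63, 68, 73, 86, 87, 90, 99}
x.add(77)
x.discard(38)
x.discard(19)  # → {1, 3, 4, 52, 55, 60, 63, 68, 73, 77, 86, 87, 90, 99}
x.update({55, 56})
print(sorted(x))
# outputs [1, 3, 4, 52, 55, 56, 60, 63, 68, 73, 77, 86, 87, 90, 99]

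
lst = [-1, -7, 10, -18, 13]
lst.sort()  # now [-18, -7, -1, 10, 13]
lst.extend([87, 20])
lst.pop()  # 20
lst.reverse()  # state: [87, 13, 10, -1, -7, -18]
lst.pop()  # -18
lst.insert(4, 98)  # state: [87, 13, 10, -1, 98, -7]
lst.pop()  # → -7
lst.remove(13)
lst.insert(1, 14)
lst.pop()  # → 98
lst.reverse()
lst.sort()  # [-1, 10, 14, 87]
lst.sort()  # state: [-1, 10, 14, 87]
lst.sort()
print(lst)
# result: [-1, 10, 14, 87]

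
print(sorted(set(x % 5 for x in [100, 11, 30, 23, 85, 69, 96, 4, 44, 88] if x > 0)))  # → [0, 1, 3, 4]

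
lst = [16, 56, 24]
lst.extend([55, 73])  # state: [16, 56, 24, 55, 73]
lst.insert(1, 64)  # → [16, 64, 56, 24, 55, 73]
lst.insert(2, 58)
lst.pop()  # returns 73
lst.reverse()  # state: [55, 24, 56, 58, 64, 16]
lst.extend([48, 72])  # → [55, 24, 56, 58, 64, 16, 48, 72]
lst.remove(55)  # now [24, 56, 58, 64, 16, 48, 72]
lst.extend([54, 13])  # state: [24, 56, 58, 64, 16, 48, 72, 54, 13]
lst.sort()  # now [13, 16, 24, 48, 54, 56, 58, 64, 72]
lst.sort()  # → [13, 16, 24, 48, 54, 56, 58, 64, 72]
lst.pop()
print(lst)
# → [13, 16, 24, 48, 54, 56, 58, 64]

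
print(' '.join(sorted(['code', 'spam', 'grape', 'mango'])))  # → code grape mango spam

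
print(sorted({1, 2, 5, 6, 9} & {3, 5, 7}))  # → [5]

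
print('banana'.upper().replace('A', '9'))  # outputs B9N9N9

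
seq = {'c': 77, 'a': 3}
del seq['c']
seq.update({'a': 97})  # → {'a': 97}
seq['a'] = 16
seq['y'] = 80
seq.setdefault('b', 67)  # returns 67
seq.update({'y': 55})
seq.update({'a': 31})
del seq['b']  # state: {'a': 31, 'y': 55}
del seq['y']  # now {'a': 31}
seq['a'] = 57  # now {'a': 57}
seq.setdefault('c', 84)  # 84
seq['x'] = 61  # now {'a': 57, 'c': 84, 'x': 61}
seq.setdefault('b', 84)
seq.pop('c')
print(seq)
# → {'a': 57, 'x': 61, 'b': 84}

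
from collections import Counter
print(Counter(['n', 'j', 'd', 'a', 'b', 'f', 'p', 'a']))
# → Counter({'a': 2, 'n': 1, 'j': 1, 'd': 1, 'b': 1, 'f': 1, 'p': 1})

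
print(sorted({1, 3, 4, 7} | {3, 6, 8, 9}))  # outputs [1, 3, 4, 6, 7, 8, 9]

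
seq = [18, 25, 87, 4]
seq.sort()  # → [4, 18, 25, 87]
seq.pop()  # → 87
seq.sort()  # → [4, 18, 25]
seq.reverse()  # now [25, 18, 4]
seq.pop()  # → 4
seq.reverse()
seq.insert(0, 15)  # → [15, 18, 25]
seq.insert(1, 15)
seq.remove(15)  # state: [15, 18, 25]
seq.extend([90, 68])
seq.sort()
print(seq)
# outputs [15, 18, 25, 68, 90]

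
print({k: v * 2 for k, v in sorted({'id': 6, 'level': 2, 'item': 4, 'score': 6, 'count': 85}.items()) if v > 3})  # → {'count': 170, 'id': 12, 'item': 8, 'score': 12}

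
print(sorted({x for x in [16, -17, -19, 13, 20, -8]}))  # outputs [-19, -17, -8, 13, 16, 20]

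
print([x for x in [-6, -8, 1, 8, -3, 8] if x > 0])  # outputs [1, 8, 8]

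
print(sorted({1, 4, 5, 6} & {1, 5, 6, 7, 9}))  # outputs [1, 5, 6]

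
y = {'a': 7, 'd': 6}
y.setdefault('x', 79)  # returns 79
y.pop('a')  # 7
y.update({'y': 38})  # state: {'d': 6, 'x': 79, 'y': 38}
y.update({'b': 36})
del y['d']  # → {'x': 79, 'y': 38, 'b': 36}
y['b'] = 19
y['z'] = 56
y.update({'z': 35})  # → {'x': 79, 'y': 38, 'b': 19, 'z': 35}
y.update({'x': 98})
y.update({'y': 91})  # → {'x': 98, 'y': 91, 'b': 19, 'z': 35}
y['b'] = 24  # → {'x': 98, 'y': 91, 'b': 24, 'z': 35}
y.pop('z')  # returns 35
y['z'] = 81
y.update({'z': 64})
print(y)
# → {'x': 98, 'y': 91, 'b': 24, 'z': 64}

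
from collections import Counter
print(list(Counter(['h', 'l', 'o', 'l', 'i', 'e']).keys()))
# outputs ['h', 'l', 'o', 'i', 'e']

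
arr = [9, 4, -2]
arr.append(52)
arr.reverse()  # [52, -2, 4, 9]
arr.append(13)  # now [52, -2, 4, 9, 13]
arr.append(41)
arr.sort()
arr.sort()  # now [-2, 4, 9, 13, 41, 52]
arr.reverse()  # [52, 41, 13, 9, 4, -2]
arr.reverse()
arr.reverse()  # [52, 41, 13, 9, 4, -2]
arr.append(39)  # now [52, 41, 13, 9, 4, -2, 39]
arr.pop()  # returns 39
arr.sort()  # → [-2, 4, 9, 13, 41, 52]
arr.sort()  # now [-2, 4, 9, 13, 41, 52]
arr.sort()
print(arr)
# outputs [-2, 4, 9, 13, 41, 52]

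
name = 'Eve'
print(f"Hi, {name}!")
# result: Hi, Eve!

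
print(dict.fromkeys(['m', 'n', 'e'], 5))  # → {'m': 5, 'n': 5, 'e': 5}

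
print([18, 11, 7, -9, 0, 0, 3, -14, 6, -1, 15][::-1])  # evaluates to [15, -1, 6, -14, 3, 0, 0, -9, 7, 11, 18]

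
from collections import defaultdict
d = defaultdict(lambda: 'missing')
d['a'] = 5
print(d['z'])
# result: missing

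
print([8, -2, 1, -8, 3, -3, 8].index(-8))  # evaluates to 3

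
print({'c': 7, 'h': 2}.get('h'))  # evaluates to 2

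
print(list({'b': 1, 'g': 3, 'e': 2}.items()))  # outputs [('b', 1), ('g', 3), ('e', 2)]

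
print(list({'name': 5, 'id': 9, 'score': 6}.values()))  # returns [5, 9, 6]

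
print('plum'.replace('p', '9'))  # 9lum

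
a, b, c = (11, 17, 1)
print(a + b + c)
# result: 29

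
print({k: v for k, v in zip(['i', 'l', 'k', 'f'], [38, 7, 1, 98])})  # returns {'i': 38, 'l': 7, 'k': 1, 'f': 98}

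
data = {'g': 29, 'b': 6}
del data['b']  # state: {'g': 29}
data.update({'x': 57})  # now {'g': 29, 'x': 57}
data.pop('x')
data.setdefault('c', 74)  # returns 74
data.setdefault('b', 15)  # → 15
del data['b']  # {'g': 29, 'c': 74}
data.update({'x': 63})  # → {'g': 29, 'c': 74, 'x': 63}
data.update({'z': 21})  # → {'g': 29, 'c': 74, 'x': 63, 'z': 21}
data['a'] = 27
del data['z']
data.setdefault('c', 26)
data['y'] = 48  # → {'g': 29, 'c': 74, 'x': 63, 'a': 27, 'y': 48}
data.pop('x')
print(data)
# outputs {'g': 29, 'c': 74, 'a': 27, 'y': 48}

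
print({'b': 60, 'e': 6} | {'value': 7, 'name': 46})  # {'b': 60, 'e': 6, 'value': 7, 'name': 46}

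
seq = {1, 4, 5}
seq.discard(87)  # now {1, 4, 5}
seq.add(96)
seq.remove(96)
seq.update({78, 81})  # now {1, 4, 5, 78, 81}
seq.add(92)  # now {1, 4, 5, 78, 81, 92}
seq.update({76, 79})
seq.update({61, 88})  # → {1, 4, 5, 61, 76, 78, 79, 81, 88, 92}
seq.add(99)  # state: {1, 4, 5, 61, 76, 78, 79, 81, 88, 92, 99}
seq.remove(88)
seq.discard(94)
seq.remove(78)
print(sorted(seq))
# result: [1, 4, 5, 61, 76, 79, 81, 92, 99]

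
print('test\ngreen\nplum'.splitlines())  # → ['test', 'green', 'plum']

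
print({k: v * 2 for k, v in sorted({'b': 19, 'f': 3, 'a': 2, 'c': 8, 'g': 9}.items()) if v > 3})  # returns {'b': 38, 'c': 16, 'g': 18}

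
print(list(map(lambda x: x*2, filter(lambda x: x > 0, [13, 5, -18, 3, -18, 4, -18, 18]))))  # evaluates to [26, 10, 6, 8, 36]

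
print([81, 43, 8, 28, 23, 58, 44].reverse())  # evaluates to None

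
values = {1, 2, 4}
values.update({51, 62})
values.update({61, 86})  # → {1, 2, 4, 51, 61, 62, 86}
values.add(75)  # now {1, 2, 4, 51, 61, 62, 75, 86}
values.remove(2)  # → {1, 4, 51, 61, 62, 75, 86}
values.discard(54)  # {1, 4, 51, 61, 62, 75, 86}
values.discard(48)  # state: {1, 4, 51, 61, 62, 75, 86}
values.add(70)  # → {1, 4, 51, 61, 62, 70, 75, 86}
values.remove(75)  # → {1, 4, 51, 61, 62, 70, 86}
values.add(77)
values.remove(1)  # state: {4, 51, 61, 62, 70, 77, 86}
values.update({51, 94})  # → {4, 51, 61, 62, 70, 77, 86, 94}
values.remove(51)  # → {4, 61, 62, 70, 77, 86, 94}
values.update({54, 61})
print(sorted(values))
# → [4, 54, 61, 62, 70, 77, 86, 94]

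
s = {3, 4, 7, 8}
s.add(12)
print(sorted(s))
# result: [3, 4, 7, 8, 12]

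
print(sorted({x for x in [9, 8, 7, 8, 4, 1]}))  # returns [1, 4, 7, 8, 9]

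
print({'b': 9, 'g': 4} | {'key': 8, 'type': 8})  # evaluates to {'b': 9, 'g': 4, 'key': 8, 'type': 8}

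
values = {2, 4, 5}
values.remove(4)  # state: {2, 5}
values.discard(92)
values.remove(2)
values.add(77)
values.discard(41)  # {5, 77}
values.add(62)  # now {5, 62, 77}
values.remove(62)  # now {5, 77}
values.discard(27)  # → {5, 77}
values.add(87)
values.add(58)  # {5, 58, 77, 87}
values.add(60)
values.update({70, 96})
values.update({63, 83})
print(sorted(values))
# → [5, 58, 60, 63, 70, 77, 83, 87, 96]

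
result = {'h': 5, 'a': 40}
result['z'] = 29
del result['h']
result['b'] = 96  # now {'a': 40, 'z': 29, 'b': 96}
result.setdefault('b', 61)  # 96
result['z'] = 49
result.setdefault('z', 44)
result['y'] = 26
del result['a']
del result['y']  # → {'z': 49, 'b': 96}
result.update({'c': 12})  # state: {'z': 49, 'b': 96, 'c': 12}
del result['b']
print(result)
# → {'z': 49, 'c': 12}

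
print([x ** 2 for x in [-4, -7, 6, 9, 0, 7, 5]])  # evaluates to [16, 49, 36, 81, 0, 49, 25]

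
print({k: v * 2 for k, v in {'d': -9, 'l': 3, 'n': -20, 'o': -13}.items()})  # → {'d': -18, 'l': 6, 'n': -40, 'o': -26}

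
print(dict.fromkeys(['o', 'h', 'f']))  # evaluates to {'o': None, 'h': None, 'f': None}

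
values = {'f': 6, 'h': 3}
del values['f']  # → {'h': 3}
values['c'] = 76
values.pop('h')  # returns 3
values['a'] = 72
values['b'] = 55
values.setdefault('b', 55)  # 55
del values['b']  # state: {'c': 76, 'a': 72}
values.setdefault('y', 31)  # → 31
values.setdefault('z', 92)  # 92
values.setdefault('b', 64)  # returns 64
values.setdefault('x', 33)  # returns 33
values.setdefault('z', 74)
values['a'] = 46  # {'c': 76, 'a': 46, 'y': 31, 'z': 92, 'b': 64, 'x': 33}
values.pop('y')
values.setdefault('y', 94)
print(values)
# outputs {'c': 76, 'a': 46, 'z': 92, 'b': 64, 'x': 33, 'y': 94}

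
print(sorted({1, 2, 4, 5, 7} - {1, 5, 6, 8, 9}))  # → [2, 4, 7]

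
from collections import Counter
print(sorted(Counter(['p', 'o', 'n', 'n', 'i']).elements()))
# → ['i', 'n', 'n', 'o', 'p']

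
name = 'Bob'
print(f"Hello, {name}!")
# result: Hello, Bob!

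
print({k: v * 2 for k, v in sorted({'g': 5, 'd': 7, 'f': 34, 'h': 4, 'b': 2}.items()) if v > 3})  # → {'d': 14, 'f': 68, 'g': 10, 'h': 8}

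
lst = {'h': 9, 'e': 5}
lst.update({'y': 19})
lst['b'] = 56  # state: {'h': 9, 'e': 5, 'y': 19, 'b': 56}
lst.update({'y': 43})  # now {'h': 9, 'e': 5, 'y': 43, 'b': 56}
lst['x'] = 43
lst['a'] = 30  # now {'h': 9, 'e': 5, 'y': 43, 'b': 56, 'x': 43, 'a': 30}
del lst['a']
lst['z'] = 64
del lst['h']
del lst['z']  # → {'e': 5, 'y': 43, 'b': 56, 'x': 43}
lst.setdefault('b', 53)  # 56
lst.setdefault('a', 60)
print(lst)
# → {'e': 5, 'y': 43, 'b': 56, 'x': 43, 'a': 60}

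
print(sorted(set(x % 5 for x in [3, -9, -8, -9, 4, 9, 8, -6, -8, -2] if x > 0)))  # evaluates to [3, 4]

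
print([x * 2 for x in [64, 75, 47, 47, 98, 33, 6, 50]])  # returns [128, 150, 94, 94, 196, 66, 12, 100]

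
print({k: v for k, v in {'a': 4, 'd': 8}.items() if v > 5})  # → {'d': 8}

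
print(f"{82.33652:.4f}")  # 82.3365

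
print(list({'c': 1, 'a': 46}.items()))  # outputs [('c', 1), ('a', 46)]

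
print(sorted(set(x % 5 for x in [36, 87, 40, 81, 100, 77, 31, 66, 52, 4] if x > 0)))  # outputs [0, 1, 2, 4]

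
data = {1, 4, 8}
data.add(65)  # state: {1, 4, 8, 65}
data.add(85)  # {1, 4, 8, 65, 85}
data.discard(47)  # {1, 4, 8, 65, 85}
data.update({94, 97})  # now {1, 4, 8, 65, 85, 94, 97}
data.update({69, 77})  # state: {1, 4, 8, 65, 69, 77, 85, 94, 97}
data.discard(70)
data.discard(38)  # {1, 4, 8, 65, 69, 77, 85, 94, 97}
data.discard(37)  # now {1, 4, 8, 65, 69, 77, 85, 94, 97}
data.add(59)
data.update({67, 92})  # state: {1, 4, 8, 59, 65, 67, 69, 77, 85, 92, 94, 97}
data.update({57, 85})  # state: {1, 4, 8, 57, 59, 65, 67, 69, 77, 85, 92, 94, 97}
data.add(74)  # {1, 4, 8, 57, 59, 65, 67, 69, 74, 77, 85, 92, 94, 97}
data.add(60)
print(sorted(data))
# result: [1, 4, 8, 57, 59, 60, 65, 67, 69, 74, 77, 85, 92, 94, 97]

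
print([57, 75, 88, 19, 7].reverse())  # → None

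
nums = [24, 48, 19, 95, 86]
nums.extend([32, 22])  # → [24, 48, 19, 95, 86, 32, 22]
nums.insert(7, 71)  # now [24, 48, 19, 95, 86, 32, 22, 71]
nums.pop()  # 71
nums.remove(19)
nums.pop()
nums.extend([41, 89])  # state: [24, 48, 95, 86, 32, 41, 89]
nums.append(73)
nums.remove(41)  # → [24, 48, 95, 86, 32, 89, 73]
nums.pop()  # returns 73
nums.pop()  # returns 89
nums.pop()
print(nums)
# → [24, 48, 95, 86]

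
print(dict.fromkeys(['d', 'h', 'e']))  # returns {'d': None, 'h': None, 'e': None}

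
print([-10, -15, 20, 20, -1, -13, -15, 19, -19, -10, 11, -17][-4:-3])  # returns [-19]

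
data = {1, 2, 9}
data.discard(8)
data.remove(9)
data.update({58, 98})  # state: {1, 2, 58, 98}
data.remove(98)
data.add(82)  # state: {1, 2, 58, 82}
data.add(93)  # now {1, 2, 58, 82, 93}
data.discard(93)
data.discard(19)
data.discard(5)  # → {1, 2, 58, 82}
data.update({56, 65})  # {1, 2, 56, 58, 65, 82}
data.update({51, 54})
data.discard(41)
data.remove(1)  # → {2, 51, 54, 56, 58, 65, 82}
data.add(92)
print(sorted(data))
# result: [2, 51, 54, 56, 58, 65, 82, 92]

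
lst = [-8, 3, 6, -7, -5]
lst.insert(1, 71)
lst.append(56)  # [-8, 71, 3, 6, -7, -5, 56]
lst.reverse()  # [56, -5, -7, 6, 3, 71, -8]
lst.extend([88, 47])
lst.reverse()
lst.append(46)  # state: [47, 88, -8, 71, 3, 6, -7, -5, 56, 46]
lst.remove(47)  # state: [88, -8, 71, 3, 6, -7, -5, 56, 46]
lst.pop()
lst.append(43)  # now [88, -8, 71, 3, 6, -7, -5, 56, 43]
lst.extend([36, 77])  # [88, -8, 71, 3, 6, -7, -5, 56, 43, 36, 77]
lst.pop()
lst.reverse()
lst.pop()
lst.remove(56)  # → [36, 43, -5, -7, 6, 3, 71, -8]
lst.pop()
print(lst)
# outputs [36, 43, -5, -7, 6, 3, 71]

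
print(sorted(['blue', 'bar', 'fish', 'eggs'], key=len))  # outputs ['bar', 'blue', 'fish', 'eggs']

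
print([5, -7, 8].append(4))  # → None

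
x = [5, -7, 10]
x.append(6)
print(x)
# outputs [5, -7, 10, 6]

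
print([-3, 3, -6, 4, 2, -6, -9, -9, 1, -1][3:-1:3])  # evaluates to [4, -9]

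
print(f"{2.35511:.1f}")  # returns 2.4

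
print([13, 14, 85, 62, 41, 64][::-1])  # [64, 41, 62, 85, 14, 13]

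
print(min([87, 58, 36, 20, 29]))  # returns 20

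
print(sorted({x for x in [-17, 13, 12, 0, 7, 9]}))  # [-17, 0, 7, 9, 12, 13]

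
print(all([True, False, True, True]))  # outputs False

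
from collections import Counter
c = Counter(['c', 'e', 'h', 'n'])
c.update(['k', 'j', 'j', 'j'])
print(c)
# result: Counter({'j': 3, 'c': 1, 'e': 1, 'h': 1, 'n': 1, 'k': 1})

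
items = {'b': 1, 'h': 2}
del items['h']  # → {'b': 1}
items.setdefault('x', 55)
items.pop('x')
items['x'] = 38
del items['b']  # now {'x': 38}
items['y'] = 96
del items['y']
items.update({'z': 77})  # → {'x': 38, 'z': 77}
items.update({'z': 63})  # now {'x': 38, 'z': 63}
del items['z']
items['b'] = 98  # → {'x': 38, 'b': 98}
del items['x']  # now {'b': 98}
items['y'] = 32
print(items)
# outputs {'b': 98, 'y': 32}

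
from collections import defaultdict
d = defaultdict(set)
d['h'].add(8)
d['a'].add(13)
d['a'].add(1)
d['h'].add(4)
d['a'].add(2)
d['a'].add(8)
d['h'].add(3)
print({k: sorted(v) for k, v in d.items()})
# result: {'h': [3, 4, 8], 'a': [1, 2, 8, 13]}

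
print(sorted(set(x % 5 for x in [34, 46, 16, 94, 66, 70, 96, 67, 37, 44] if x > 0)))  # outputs [0, 1, 2, 4]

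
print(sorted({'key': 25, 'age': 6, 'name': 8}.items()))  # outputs [('age', 6), ('key', 25), ('name', 8)]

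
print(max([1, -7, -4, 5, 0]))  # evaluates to 5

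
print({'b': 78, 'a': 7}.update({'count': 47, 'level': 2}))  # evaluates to None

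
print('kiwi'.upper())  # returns KIWI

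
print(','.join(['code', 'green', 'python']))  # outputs code,green,python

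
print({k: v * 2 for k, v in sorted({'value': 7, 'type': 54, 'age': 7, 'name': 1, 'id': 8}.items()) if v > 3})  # {'age': 14, 'id': 16, 'type': 108, 'value': 14}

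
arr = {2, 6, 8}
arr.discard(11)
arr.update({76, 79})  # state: {2, 6, 8, 76, 79}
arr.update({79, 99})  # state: {2, 6, 8, 76, 79, 99}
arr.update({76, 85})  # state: {2, 6, 8, 76, 79, 85, 99}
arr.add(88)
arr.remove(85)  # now {2, 6, 8, 76, 79, 88, 99}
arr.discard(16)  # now {2, 6, 8, 76, 79, 88, 99}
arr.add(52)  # {2, 6, 8, 52, 76, 79, 88, 99}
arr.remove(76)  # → {2, 6, 8, 52, 79, 88, 99}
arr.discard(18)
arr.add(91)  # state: {2, 6, 8, 52, 79, 88, 91, 99}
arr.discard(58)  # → {2, 6, 8, 52, 79, 88, 91, 99}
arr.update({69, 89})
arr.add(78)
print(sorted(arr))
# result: [2, 6, 8, 52, 69, 78, 79, 88, 89, 91, 99]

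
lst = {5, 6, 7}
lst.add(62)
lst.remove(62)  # {5, 6, 7}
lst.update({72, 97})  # {5, 6, 7, 72, 97}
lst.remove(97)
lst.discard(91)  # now {5, 6, 7, 72}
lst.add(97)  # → {5, 6, 7, 72, 97}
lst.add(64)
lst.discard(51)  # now {5, 6, 7, 64, 72, 97}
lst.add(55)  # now {5, 6, 7, 55, 64, 72, 97}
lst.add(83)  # {5, 6, 7, 55, 64, 72, 83, 97}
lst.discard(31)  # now {5, 6, 7, 55, 64, 72, 83, 97}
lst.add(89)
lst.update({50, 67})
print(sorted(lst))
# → [5, 6, 7, 50, 55, 64, 67, 72, 83, 89, 97]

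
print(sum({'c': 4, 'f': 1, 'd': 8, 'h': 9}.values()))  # 22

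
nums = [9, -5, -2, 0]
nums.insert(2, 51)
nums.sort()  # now [-5, -2, 0, 9, 51]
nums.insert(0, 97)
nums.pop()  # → 51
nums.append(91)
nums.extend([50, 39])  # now [97, -5, -2, 0, 9, 91, 50, 39]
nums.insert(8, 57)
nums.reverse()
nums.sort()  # [-5, -2, 0, 9, 39, 50, 57, 91, 97]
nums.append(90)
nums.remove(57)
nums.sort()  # [-5, -2, 0, 9, 39, 50, 90, 91, 97]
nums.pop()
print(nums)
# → [-5, -2, 0, 9, 39, 50, 90, 91]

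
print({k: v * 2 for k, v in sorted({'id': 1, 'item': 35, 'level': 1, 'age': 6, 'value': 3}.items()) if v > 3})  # {'age': 12, 'item': 70}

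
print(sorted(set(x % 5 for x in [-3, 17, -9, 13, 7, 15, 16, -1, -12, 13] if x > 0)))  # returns [0, 1, 2, 3]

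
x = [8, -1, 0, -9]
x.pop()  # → -9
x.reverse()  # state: [0, -1, 8]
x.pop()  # 8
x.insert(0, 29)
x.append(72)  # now [29, 0, -1, 72]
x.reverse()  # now [72, -1, 0, 29]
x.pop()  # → 29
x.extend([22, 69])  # [72, -1, 0, 22, 69]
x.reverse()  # [69, 22, 0, -1, 72]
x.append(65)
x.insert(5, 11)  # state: [69, 22, 0, -1, 72, 11, 65]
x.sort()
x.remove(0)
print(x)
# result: [-1, 11, 22, 65, 69, 72]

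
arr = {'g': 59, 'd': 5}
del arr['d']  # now {'g': 59}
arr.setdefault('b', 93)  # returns 93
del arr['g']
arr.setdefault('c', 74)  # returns 74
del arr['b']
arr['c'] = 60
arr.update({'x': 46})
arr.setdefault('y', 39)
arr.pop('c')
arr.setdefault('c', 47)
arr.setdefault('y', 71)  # 39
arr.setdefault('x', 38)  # 46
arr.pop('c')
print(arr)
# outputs {'x': 46, 'y': 39}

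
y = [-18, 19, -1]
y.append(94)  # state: [-18, 19, -1, 94]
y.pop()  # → 94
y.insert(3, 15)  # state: [-18, 19, -1, 15]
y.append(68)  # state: [-18, 19, -1, 15, 68]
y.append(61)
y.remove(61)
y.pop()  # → 68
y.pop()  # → 15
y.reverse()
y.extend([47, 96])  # [-1, 19, -18, 47, 96]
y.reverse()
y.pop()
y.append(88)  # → [96, 47, -18, 19, 88]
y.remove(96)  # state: [47, -18, 19, 88]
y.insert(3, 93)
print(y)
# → [47, -18, 19, 93, 88]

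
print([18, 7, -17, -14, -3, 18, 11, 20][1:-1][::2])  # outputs [7, -14, 18]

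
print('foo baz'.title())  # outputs Foo Baz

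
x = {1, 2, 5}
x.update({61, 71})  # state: {1, 2, 5, 61, 71}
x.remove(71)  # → {1, 2, 5, 61}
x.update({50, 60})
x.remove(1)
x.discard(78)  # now {2, 5, 50, 60, 61}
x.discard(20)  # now {2, 5, 50, 60, 61}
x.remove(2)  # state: {5, 50, 60, 61}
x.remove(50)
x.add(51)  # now {5, 51, 60, 61}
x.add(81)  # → {5, 51, 60, 61, 81}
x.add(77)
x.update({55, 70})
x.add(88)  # {5, 51, 55, 60, 61, 70, 77, 81, 88}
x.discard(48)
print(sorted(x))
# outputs [5, 51, 55, 60, 61, 70, 77, 81, 88]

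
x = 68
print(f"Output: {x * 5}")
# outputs Output: 340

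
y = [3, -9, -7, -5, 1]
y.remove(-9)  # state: [3, -7, -5, 1]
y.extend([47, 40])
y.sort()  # [-7, -5, 1, 3, 40, 47]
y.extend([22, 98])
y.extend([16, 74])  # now [-7, -5, 1, 3, 40, 47, 22, 98, 16, 74]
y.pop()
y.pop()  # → 16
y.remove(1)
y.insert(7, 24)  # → [-7, -5, 3, 40, 47, 22, 98, 24]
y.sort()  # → [-7, -5, 3, 22, 24, 40, 47, 98]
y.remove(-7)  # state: [-5, 3, 22, 24, 40, 47, 98]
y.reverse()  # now [98, 47, 40, 24, 22, 3, -5]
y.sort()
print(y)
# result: [-5, 3, 22, 24, 40, 47, 98]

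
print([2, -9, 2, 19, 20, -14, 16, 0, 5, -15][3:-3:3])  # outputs [19, 16]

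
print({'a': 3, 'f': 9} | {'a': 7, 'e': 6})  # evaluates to {'a': 7, 'f': 9, 'e': 6}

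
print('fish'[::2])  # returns fs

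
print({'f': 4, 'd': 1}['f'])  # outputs 4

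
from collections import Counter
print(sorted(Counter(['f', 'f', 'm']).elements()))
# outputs ['f', 'f', 'm']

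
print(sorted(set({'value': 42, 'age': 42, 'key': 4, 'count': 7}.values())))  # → [4, 7, 42]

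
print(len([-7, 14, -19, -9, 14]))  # 5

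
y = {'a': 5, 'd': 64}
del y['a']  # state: {'d': 64}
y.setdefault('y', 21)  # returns 21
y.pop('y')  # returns 21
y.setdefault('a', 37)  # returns 37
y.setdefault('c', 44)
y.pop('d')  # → 64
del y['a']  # {'c': 44}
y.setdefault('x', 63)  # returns 63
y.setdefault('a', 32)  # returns 32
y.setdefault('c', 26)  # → 44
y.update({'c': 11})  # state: {'c': 11, 'x': 63, 'a': 32}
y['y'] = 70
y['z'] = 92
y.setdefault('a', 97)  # 32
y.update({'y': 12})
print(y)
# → {'c': 11, 'x': 63, 'a': 32, 'y': 12, 'z': 92}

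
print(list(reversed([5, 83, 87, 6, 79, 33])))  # [33, 79, 6, 87, 83, 5]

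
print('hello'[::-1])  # olleh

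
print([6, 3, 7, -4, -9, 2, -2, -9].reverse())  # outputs None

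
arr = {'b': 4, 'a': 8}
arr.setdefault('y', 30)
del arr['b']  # {'a': 8, 'y': 30}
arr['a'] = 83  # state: {'a': 83, 'y': 30}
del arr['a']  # {'y': 30}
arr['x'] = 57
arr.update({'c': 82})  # {'y': 30, 'x': 57, 'c': 82}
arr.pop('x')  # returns 57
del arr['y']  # {'c': 82}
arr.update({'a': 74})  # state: {'c': 82, 'a': 74}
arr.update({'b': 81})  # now {'c': 82, 'a': 74, 'b': 81}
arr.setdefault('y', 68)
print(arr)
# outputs {'c': 82, 'a': 74, 'b': 81, 'y': 68}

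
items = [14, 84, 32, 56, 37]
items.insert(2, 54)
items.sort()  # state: [14, 32, 37, 54, 56, 84]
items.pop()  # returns 84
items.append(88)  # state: [14, 32, 37, 54, 56, 88]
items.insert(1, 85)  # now [14, 85, 32, 37, 54, 56, 88]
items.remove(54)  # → [14, 85, 32, 37, 56, 88]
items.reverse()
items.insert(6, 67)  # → [88, 56, 37, 32, 85, 14, 67]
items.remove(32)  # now [88, 56, 37, 85, 14, 67]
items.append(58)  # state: [88, 56, 37, 85, 14, 67, 58]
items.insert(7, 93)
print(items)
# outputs [88, 56, 37, 85, 14, 67, 58, 93]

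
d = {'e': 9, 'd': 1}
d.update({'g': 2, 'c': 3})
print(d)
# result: {'e': 9, 'd': 1, 'g': 2, 'c': 3}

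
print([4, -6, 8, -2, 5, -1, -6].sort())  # None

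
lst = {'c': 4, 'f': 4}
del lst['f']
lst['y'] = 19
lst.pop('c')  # 4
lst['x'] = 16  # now {'y': 19, 'x': 16}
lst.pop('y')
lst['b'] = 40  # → {'x': 16, 'b': 40}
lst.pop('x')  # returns 16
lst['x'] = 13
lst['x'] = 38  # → {'b': 40, 'x': 38}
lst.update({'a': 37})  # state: {'b': 40, 'x': 38, 'a': 37}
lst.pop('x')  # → 38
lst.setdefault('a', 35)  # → 37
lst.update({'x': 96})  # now {'b': 40, 'a': 37, 'x': 96}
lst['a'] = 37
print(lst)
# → {'b': 40, 'a': 37, 'x': 96}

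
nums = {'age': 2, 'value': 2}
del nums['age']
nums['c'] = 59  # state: {'value': 2, 'c': 59}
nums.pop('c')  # 59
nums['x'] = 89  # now {'value': 2, 'x': 89}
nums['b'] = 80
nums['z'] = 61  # {'value': 2, 'x': 89, 'b': 80, 'z': 61}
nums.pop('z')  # 61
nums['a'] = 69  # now {'value': 2, 'x': 89, 'b': 80, 'a': 69}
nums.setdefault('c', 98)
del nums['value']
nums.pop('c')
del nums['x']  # {'b': 80, 'a': 69}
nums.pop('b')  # 80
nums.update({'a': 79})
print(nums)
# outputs {'a': 79}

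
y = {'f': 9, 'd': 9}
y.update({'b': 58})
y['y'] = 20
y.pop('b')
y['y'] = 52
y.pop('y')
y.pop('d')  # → 9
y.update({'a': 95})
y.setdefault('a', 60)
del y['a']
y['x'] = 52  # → {'f': 9, 'x': 52}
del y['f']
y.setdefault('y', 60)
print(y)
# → {'x': 52, 'y': 60}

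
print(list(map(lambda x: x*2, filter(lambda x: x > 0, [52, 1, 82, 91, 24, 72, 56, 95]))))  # [104, 2, 164, 182, 48, 144, 112, 190]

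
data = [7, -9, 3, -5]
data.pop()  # -5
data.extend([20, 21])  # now [7, -9, 3, 20, 21]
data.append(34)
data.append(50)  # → [7, -9, 3, 20, 21, 34, 50]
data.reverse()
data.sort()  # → [-9, 3, 7, 20, 21, 34, 50]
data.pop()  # 50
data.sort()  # [-9, 3, 7, 20, 21, 34]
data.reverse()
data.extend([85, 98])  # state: [34, 21, 20, 7, 3, -9, 85, 98]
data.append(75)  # [34, 21, 20, 7, 3, -9, 85, 98, 75]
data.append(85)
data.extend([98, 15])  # [34, 21, 20, 7, 3, -9, 85, 98, 75, 85, 98, 15]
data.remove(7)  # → [34, 21, 20, 3, -9, 85, 98, 75, 85, 98, 15]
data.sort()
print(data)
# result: [-9, 3, 15, 20, 21, 34, 75, 85, 85, 98, 98]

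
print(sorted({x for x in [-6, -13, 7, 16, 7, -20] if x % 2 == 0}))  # [-20, -6, 16]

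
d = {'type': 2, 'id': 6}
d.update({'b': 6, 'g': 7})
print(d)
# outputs {'type': 2, 'id': 6, 'b': 6, 'g': 7}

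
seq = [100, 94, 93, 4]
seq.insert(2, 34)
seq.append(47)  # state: [100, 94, 34, 93, 4, 47]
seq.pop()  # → 47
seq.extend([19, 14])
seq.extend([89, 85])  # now [100, 94, 34, 93, 4, 19, 14, 89, 85]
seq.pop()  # 85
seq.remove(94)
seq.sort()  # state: [4, 14, 19, 34, 89, 93, 100]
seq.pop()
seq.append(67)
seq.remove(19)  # [4, 14, 34, 89, 93, 67]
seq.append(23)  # [4, 14, 34, 89, 93, 67, 23]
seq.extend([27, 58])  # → [4, 14, 34, 89, 93, 67, 23, 27, 58]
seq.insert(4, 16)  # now [4, 14, 34, 89, 16, 93, 67, 23, 27, 58]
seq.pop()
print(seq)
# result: [4, 14, 34, 89, 16, 93, 67, 23, 27]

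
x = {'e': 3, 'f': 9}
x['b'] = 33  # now {'e': 3, 'f': 9, 'b': 33}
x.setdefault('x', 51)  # 51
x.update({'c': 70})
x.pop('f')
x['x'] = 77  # {'e': 3, 'b': 33, 'x': 77, 'c': 70}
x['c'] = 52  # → {'e': 3, 'b': 33, 'x': 77, 'c': 52}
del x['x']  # {'e': 3, 'b': 33, 'c': 52}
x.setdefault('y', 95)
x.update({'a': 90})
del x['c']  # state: {'e': 3, 'b': 33, 'y': 95, 'a': 90}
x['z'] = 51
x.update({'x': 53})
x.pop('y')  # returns 95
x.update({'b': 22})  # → {'e': 3, 'b': 22, 'a': 90, 'z': 51, 'x': 53}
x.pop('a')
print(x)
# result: {'e': 3, 'b': 22, 'z': 51, 'x': 53}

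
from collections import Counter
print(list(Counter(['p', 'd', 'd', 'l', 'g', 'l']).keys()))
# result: ['p', 'd', 'l', 'g']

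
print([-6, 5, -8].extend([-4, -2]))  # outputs None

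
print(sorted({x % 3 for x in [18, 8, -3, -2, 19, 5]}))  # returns [0, 1, 2]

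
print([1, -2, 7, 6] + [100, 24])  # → [1, -2, 7, 6, 100, 24]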